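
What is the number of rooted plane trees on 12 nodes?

58786

Rooted ordered (plane) trees on m nodes have m−1 edges and are counted by C_{m−1}; m = 12 gives C_11.
C_11 = 58786.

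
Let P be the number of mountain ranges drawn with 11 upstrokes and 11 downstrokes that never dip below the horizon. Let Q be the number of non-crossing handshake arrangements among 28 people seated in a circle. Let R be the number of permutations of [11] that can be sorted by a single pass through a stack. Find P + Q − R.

2674440

A Dyck path with 11 up-steps and 11 down-steps has semilength 11, so there are C_11 of them. So P = C_11 = 58786.
With 28 = 2·14 people, non-crossing handshake pairings are non-crossing perfect matchings on a circle, counted by C_14. So Q = C_14 = 2674440.
By Knuth's characterisation, the stack-sortable permutations of length 11 are the 231-avoiders, numbering C_11. So R = C_11 = 58786.
P + Q − R = 58786 + 2674440 − 58786 = 2674440.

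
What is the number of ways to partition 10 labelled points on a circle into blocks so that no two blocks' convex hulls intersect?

The non-crossing partitions of [10] form a lattice of size C_10.
C_10 = 16796.

16796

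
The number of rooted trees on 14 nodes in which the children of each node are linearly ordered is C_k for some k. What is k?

Rooted ordered (plane) trees on m nodes have m−1 edges and are counted by C_{m−1}; m = 14 gives C_13.

13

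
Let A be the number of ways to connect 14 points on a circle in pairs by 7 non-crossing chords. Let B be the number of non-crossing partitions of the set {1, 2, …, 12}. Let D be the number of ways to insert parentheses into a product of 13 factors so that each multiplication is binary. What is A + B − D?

Non-crossing perfect matchings of 2n points on a circle are counted by C_n; with 14 points, n = 7. So A = C_7 = 429.
The non-crossing partitions of [12] form a lattice of size C_12. So B = C_12 = 208012.
Parenthesizations of m factors correspond to full binary trees with m leaves, counted by C_{m−1}; m = 13 gives C_12. So D = C_12 = 208012.
A + B − D = 429 + 208012 − 208012 = 429.

429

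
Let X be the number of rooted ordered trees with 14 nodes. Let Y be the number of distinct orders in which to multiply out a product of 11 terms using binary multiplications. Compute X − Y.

726104

Rooted ordered (plane) trees on m nodes have m−1 edges and are counted by C_{m−1}; m = 14 gives C_13. So X = C_13 = 742900.
Bracketing 11 factors into binary products is counted by C_{11−1} = C_10. So Y = C_10 = 16796.
X − Y = 742900 − 16796 = 726104.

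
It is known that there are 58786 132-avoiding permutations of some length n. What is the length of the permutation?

11

Permutations of [n] avoiding a fixed length-3 pattern are counted by C_n. The Catalan number equal to 58786 is C_11.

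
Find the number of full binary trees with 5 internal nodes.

Full binary trees with n internal nodes are counted by C_n; here n = 5.
C_5 = 42.

42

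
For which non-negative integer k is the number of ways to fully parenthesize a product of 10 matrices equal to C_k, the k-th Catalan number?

Ways to associate a product of 10 factors correspond to binary trees on 10 leaves, so the count is C_9.

9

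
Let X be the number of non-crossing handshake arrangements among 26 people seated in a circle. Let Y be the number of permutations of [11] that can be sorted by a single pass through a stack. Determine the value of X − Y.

684114

Non-crossing handshake pairings of 2n people are counted by C_n; 26 people gives n = 13. So X = C_13 = 742900.
By Knuth's characterisation, the stack-sortable permutations of length 11 are the 231-avoiders, numbering C_11. So Y = C_11 = 58786.
X − Y = 742900 − 58786 = 684114.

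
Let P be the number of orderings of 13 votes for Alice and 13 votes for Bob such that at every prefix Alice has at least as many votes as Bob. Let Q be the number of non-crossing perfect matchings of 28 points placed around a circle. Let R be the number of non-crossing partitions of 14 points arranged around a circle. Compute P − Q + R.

Reading a vote for the leader as '(' and for the other as ')' turns such a sequence into a balanced string of 13 pairs, so the count is C_13. So P = C_13 = 742900.
Non-crossing perfect matchings of 2n points on a circle are counted by C_n; with 28 points, n = 14. So Q = C_14 = 2674440.
The non-crossing partitions of [14] form a lattice of size C_14. So R = C_14 = 2674440.
P − Q + R = 742900 − 2674440 + 2674440 = 742900.

742900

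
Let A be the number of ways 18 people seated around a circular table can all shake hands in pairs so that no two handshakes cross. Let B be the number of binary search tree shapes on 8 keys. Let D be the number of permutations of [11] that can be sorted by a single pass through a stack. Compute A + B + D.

With 18 = 2·9 people, non-crossing handshake pairings are non-crossing perfect matchings on a circle, counted by C_9. So A = C_9 = 4862.
Rooted binary trees with 8 nodes (each child slot possibly empty) number C_8. So B = C_8 = 1430.
By Knuth's characterisation, the stack-sortable permutations of length 11 are the 231-avoiders, numbering C_11. So D = C_11 = 58786.
A + B + D = 4862 + 1430 + 58786 = 65078.

65078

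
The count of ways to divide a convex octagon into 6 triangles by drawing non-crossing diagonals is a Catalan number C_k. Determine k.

A convex 8-gon is triangulated into 6 triangles, and the number of such triangulations is the Catalan number C_{8−2} = C_6.

6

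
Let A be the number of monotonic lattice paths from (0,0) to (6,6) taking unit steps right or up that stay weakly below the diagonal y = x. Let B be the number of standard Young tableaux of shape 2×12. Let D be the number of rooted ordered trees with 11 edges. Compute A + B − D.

Monotone paths in an n×n grid that stay weakly below the diagonal are counted by C_n; here n = 6. So A = C_6 = 132.
Standard Young tableaux of shape 2×n are counted by C_n; here n = 12. So B = C_12 = 208012.
A rooted plane tree with 11 edges has 12 nodes, and the count is C_11. So D = C_11 = 58786.
A + B − D = 132 + 208012 − 58786 = 149358.

149358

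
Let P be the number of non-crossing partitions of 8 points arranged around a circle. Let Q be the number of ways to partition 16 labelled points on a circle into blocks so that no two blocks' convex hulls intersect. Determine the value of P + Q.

The non-crossing partitions of [8] form a lattice of size C_8. So P = C_8 = 1430.
Non-crossing partitions of an n-element set are counted by C_n; here n = 16. So Q = C_16 = 35357670.
P + Q = 1430 + 35357670 = 35359100.

35359100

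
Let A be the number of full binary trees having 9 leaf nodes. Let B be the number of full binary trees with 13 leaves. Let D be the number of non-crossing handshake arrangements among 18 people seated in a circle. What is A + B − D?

204580

Full binary trees with 9 leaves have 9−1 = 8 internal nodes, so there are C_8 of them. So A = C_8 = 1430.
Full binary trees with 13 leaves have 13−1 = 12 internal nodes, so there are C_12 of them. So B = C_12 = 208012.
With 18 = 2·9 people, non-crossing handshake pairings are non-crossing perfect matchings on a circle, counted by C_9. So D = C_9 = 4862.
A + B − D = 1430 + 208012 − 4862 = 204580.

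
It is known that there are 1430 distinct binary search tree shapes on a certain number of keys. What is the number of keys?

8

Binary search tree shapes on n keys are counted by C_n; 1430 = C_8.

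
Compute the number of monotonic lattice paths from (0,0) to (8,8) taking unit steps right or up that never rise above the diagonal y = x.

1430

Monotone paths in an n×n grid that stay weakly below the diagonal are counted by C_n; here n = 8.
C_8 = C(16,8)/9 = 12870/9 = 1430.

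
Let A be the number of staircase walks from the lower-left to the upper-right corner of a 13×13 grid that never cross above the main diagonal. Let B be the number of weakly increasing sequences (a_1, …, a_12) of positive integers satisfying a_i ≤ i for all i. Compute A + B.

Sub-diagonal monotone paths from (0,0) to (13,13) biject with Dyck paths of semilength 13, giving C_13. So A = C_13 = 742900.
Weakly increasing sequences with a_i ≤ i biject with Dyck paths of semilength 12, so there are C_12. So B = C_12 = 208012.
A + B = 742900 + 208012 = 950912.

950912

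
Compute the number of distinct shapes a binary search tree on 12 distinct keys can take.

Rooted binary trees with 12 nodes (each child slot possibly empty) number C_12.
C_12 = C(24,12)/13 = 2704156/13 = 208012.

208012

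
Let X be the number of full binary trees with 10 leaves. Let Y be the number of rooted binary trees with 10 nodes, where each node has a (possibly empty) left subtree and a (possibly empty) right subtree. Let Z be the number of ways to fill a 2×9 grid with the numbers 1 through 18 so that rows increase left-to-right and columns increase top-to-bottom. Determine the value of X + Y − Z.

16796

A full binary tree with L leaves has L−1 internal nodes and is counted by C_{L−1}; L = 10 gives C_9. So X = C_9 = 4862.
Binary trees (left/right distinguished) on n nodes are counted by C_n; here n = 10. So Y = C_10 = 16796.
By the hook-length formula (or a Dyck-path bijection), SYT of shape 2×9 number C_9. So Z = C_9 = 4862.
X + Y − Z = 4862 + 16796 − 4862 = 16796.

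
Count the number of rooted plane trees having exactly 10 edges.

16796

A rooted plane tree with 10 edges has 11 nodes, and the count is C_10.
C_10 = C(20,10)/11 = 184756/11 = 16796.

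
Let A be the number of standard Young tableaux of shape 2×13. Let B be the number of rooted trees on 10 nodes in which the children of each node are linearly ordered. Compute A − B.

738038

Standard Young tableaux of shape 2×n are counted by C_n; here n = 13. So A = C_13 = 742900.
Rooted ordered (plane) trees on m nodes have m−1 edges and are counted by C_{m−1}; m = 10 gives C_9. So B = C_9 = 4862.
A − B = 742900 − 4862 = 738038.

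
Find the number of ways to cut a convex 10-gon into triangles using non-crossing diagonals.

1430

A convex 10-gon is triangulated into 8 triangles, and the number of such triangulations is the Catalan number C_{10−2} = C_8.
C_8 = C_7 · 2(2·7+1)/(7+2) = 429 · 30/9 = 1430.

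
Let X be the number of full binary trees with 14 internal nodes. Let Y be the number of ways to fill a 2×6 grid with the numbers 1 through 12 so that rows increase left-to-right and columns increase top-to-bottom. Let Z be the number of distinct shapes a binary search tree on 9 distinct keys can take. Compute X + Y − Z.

2669710

The number of full binary trees on 14 internal nodes is the Catalan number C_14. So X = C_14 = 2674440.
By the hook-length formula (or a Dyck-path bijection), SYT of shape 2×6 number C_6. So Y = C_6 = 132.
There are C_n binary search tree shapes on n keys; with n = 9 that is C_9. So Z = C_9 = 4862.
X + Y − Z = 2674440 + 132 − 4862 = 2669710.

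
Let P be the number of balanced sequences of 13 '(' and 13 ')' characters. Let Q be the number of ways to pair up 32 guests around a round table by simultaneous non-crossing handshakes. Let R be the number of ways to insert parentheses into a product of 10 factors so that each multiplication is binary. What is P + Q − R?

A balanced arrangement of 13 bracket pairs is a Dyck word of semilength 13, so the count is C_13. So P = C_13 = 742900.
With 32 = 2·16 people, non-crossing handshake pairings are non-crossing perfect matchings on a circle, counted by C_16. So Q = C_16 = 35357670.
Parenthesizations of m factors correspond to full binary trees with m leaves, counted by C_{m−1}; m = 10 gives C_9. So R = C_9 = 4862.
P + Q − R = 742900 + 35357670 − 4862 = 36095708.

36095708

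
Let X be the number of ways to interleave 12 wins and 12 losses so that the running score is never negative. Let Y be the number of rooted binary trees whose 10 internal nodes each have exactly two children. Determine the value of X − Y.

Ballot sequences with n votes each where one side never trails are Dyck words, counted by C_n; here n = 12. So X = C_12 = 208012.
The number of full binary trees on 10 internal nodes is the Catalan number C_10. So Y = C_10 = 16796.
X − Y = 208012 − 16796 = 191216.

191216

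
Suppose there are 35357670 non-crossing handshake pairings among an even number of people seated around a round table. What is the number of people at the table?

Non-crossing handshake pairings of 2n people are counted by C_n; 35357670 = C_16.
So n = 16, and there are 2n = 32 people.

32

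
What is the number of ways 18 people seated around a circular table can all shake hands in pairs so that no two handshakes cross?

Non-crossing handshake pairings of 2n people are counted by C_n; 18 people gives n = 9.
C_9 = C_8 · 2(2·8+1)/(8+2) = 1430 · 34/10 = 4862.

4862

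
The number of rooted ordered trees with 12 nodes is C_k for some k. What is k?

Rooted ordered (plane) trees on m nodes have m−1 edges and are counted by C_{m−1}; m = 12 gives C_11.

11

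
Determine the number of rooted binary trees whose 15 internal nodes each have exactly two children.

The number of full binary trees on 15 internal nodes is the Catalan number C_15.
C_15 = C(30,15)/16 = 155117520/16 = 9694845.

9694845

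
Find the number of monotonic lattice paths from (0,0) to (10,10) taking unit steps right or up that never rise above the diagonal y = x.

16796

Monotone paths in an n×n grid that stay weakly below the diagonal are counted by C_n; here n = 10.
C_10 = 16796.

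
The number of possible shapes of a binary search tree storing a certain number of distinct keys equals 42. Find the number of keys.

Binary search tree shapes on n keys are counted by C_n. Since C_5 = 42, the index is 5.

5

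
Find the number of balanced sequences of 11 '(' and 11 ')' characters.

A balanced arrangement of 11 bracket pairs is a Dyck word of semilength 11, so the count is C_11.
C_11 = C(22,11)/12 = 705432/12 = 58786.

58786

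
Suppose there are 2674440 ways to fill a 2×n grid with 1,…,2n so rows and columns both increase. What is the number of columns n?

14

Standard Young tableaux of shape 2×n are counted by C_n. The Catalan number equal to 2674440 is C_14.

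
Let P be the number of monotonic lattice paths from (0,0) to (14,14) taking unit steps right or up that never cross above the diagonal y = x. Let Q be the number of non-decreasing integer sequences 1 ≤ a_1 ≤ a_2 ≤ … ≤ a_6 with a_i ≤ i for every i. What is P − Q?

2674308

Monotone paths in an n×n grid that stay weakly below the diagonal are counted by C_n; here n = 14. So P = C_14 = 2674440.
Such sub-staircase sequences of length n are counted by C_n; here n = 6. So Q = C_6 = 132.
P − Q = 2674440 − 132 = 2674308.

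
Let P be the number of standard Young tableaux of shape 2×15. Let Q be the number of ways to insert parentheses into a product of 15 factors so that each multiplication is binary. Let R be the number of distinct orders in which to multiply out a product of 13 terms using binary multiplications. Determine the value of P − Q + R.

By the hook-length formula (or a Dyck-path bijection), SYT of shape 2×15 number C_15. So P = C_15 = 9694845.
Ways to associate a product of 15 factors correspond to binary trees on 15 leaves, so the count is C_14. So Q = C_14 = 2674440.
Parenthesizations of m factors correspond to full binary trees with m leaves, counted by C_{m−1}; m = 13 gives C_12. So R = C_12 = 208012.
P − Q + R = 9694845 − 2674440 + 208012 = 7228417.

7228417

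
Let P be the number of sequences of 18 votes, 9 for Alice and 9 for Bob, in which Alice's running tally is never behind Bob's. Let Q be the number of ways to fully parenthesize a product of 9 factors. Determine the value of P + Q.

6292

Ballot sequences with n votes each where one side never trails are Dyck words, counted by C_n; here n = 9. So P = C_9 = 4862.
Ways to associate a product of 9 factors correspond to binary trees on 9 leaves, so the count is C_8. So Q = C_8 = 1430.
P + Q = 4862 + 1430 = 6292.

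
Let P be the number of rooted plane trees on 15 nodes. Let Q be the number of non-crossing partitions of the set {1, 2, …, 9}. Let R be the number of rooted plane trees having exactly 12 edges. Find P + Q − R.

2471290

A rooted plane tree on 15 nodes has 14 edges, and such trees are counted by C_14. So P = C_14 = 2674440.
The non-crossing partitions of [9] form a lattice of size C_9. So Q = C_9 = 4862.
Rooted ordered trees with n edges are counted by C_n; here n = 12. So R = C_12 = 208012.
P + Q − R = 2674440 + 4862 − 208012 = 2471290.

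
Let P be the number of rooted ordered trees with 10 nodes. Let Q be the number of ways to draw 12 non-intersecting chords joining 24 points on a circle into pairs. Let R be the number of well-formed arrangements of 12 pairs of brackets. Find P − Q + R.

4862

A rooted plane tree on 10 nodes has 9 edges, and such trees are counted by C_9. So P = C_9 = 4862.
Non-crossing perfect matchings of 2n points on a circle are counted by C_n; with 24 points, n = 12. So Q = C_12 = 208012.
With 12 pairs the number of balanced bracket strings is the Catalan number C_12. So R = C_12 = 208012.
P − Q + R = 4862 − 208012 + 208012 = 4862.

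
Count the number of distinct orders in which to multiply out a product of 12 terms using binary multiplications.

58786

Ways to associate a product of 12 factors correspond to binary trees on 12 leaves, so the count is C_11.
C_11 = C(22,11)/12 = 705432/12 = 58786.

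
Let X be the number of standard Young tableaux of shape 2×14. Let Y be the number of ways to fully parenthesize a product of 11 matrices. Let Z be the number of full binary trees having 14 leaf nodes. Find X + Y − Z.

Standard Young tableaux of shape 2×n are counted by C_n; here n = 14. So X = C_14 = 2674440.
Bracketing 11 factors into binary products is counted by C_{11−1} = C_10. So Y = C_10 = 16796.
Full binary trees with 14 leaves have 14−1 = 13 internal nodes, so there are C_13 of them. So Z = C_13 = 742900.
X + Y − Z = 2674440 + 16796 − 742900 = 1948336.

1948336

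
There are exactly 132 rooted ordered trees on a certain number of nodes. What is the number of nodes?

7

Rooted ordered trees on m nodes are counted by C_{m−1}. The Catalan number equal to 132 is C_6.
So the index is 6, and the number of nodes is 6 + 1 = 7.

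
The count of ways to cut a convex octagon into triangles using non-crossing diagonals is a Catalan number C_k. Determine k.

Triangulations of a convex m-gon are counted by C_{m−2}; with m = 8 this is C_6.

6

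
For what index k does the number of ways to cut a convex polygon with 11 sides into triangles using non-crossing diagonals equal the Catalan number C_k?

9

The number of triangulations of an 11-gon is the Catalan number C_9 (index = sides − 2).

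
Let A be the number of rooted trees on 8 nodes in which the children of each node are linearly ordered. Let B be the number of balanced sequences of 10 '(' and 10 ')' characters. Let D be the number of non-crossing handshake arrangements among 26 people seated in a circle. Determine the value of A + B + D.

760125

Rooted ordered (plane) trees on m nodes have m−1 edges and are counted by C_{m−1}; m = 8 gives C_7. So A = C_7 = 429.
Balanced strings of n pairs of brackets are counted by C_n; here n = 10. So B = C_10 = 16796.
Non-crossing handshake pairings of 2n people are counted by C_n; 26 people gives n = 13. So D = C_13 = 742900.
A + B + D = 429 + 16796 + 742900 = 760125.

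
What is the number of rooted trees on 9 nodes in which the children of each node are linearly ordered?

1430

Rooted ordered (plane) trees on m nodes have m−1 edges and are counted by C_{m−1}; m = 9 gives C_8.
C_8 = 1430.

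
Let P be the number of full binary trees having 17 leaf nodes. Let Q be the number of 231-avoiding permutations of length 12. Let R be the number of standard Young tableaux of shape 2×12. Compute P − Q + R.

A full binary tree with L leaves has L−1 internal nodes and is counted by C_{L−1}; L = 17 gives C_16. So P = C_16 = 35357670.
Permutations of [n] avoiding any single length-3 pattern are counted by C_n; here n = 12. So Q = C_12 = 208012.
Standard Young tableaux of shape 2×n are counted by C_n; here n = 12. So R = C_12 = 208012.
P − Q + R = 35357670 − 208012 + 208012 = 35357670.

35357670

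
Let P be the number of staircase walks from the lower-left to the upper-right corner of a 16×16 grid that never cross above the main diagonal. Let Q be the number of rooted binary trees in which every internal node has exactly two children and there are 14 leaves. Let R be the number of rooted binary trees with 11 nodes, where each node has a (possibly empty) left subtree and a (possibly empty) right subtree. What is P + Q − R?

36041784

Monotone paths in an n×n grid that stay weakly below the diagonal are counted by C_n; here n = 16. So P = C_16 = 35357670.
A full binary tree with L leaves has L−1 internal nodes and is counted by C_{L−1}; L = 14 gives C_13. So Q = C_13 = 742900.
Rooted binary trees with 11 nodes (each child slot possibly empty) number C_11. So R = C_11 = 58786.
P + Q − R = 35357670 + 742900 − 58786 = 36041784.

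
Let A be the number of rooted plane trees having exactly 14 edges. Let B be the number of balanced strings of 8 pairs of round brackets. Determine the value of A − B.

A rooted plane tree with 14 edges has 15 nodes, and the count is C_14. So A = C_14 = 2674440.
A balanced arrangement of 8 bracket pairs is a Dyck word of semilength 8, so the count is C_8. So B = C_8 = 1430.
A − B = 2674440 − 1430 = 2673010.

2673010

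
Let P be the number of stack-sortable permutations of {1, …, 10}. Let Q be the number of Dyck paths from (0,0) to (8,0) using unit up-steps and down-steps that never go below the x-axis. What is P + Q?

By Knuth's characterisation, the stack-sortable permutations of length 10 are the 231-avoiders, numbering C_10. So P = C_10 = 16796.
A Dyck path with 4 up-steps and 4 down-steps has semilength 4, so there are C_4 of them. So Q = C_4 = 14.
P + Q = 16796 + 14 = 16810.

16810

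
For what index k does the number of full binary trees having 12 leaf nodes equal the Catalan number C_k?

11

Full binary trees with 12 leaves have 12−1 = 11 internal nodes, so there are C_11 of them.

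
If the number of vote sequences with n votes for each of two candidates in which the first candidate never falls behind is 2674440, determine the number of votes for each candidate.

Such ballot sequences with n votes each are counted by C_n, and C_14 = 2674440.

14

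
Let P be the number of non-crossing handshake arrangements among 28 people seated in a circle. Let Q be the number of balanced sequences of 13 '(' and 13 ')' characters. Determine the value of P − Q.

1931540

With 28 = 2·14 people, non-crossing handshake pairings are non-crossing perfect matchings on a circle, counted by C_14. So P = C_14 = 2674440.
A balanced arrangement of 13 bracket pairs is a Dyck word of semilength 13, so the count is C_13. So Q = C_13 = 742900.
P − Q = 2674440 − 742900 = 1931540.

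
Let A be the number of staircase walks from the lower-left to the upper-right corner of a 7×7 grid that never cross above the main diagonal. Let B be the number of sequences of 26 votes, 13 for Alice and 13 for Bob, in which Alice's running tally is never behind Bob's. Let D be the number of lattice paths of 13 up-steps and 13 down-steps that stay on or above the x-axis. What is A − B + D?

Sub-diagonal monotone paths from (0,0) to (7,7) biject with Dyck paths of semilength 7, giving C_7. So A = C_7 = 429.
Ballot sequences with n votes each where one side never trails are Dyck words, counted by C_n; here n = 13. So B = C_13 = 742900.
A Dyck path with 13 up-steps and 13 down-steps has semilength 13, so there are C_13 of them. So D = C_13 = 742900.
A − B + D = 429 − 742900 + 742900 = 429.

429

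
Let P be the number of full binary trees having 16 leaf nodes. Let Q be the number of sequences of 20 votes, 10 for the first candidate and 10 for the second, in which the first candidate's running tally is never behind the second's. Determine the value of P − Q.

A full binary tree with L leaves has L−1 internal nodes and is counted by C_{L−1}; L = 16 gives C_15. So P = C_15 = 9694845.
Ballot sequences with n votes each where one side never trails are Dyck words, counted by C_n; here n = 10. So Q = C_10 = 16796.
P − Q = 9694845 − 16796 = 9678049.

9678049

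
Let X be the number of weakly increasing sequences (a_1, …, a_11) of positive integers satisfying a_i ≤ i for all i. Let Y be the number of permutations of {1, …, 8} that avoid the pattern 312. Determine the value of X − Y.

57356

Weakly increasing sequences with a_i ≤ i biject with Dyck paths of semilength 11, so there are C_11. So X = C_11 = 58786.
For any fixed pattern of length 3, the pattern-avoiding permutations of [8] number C_8. So Y = C_8 = 1430.
X − Y = 58786 − 1430 = 57356.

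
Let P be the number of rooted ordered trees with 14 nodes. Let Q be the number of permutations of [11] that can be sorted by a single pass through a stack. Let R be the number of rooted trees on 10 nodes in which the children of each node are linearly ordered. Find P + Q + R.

806548

A rooted plane tree on 14 nodes has 13 edges, and such trees are counted by C_13. So P = C_13 = 742900.
Stack-sortable permutations are exactly the 231-avoiding ones, counted by C_n; here n = 11. So Q = C_11 = 58786.
Rooted ordered (plane) trees on m nodes have m−1 edges and are counted by C_{m−1}; m = 10 gives C_9. So R = C_9 = 4862.
P + Q + R = 742900 + 58786 + 4862 = 806548.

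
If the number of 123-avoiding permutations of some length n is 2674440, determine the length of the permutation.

Permutations of [n] avoiding a fixed length-3 pattern are counted by C_n, and C_14 = 2674440.

14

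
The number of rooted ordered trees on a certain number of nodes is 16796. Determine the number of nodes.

Rooted ordered trees on m nodes are counted by C_{m−1}, and C_10 = 16796.
So the index is 10, and the number of nodes is 10 + 1 = 11.

11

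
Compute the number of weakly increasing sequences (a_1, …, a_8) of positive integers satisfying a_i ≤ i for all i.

1430

Weakly increasing sequences with a_i ≤ i biject with Dyck paths of semilength 8, so there are C_8.
C_8 = C_7 · 2(2·7+1)/(7+2) = 429 · 30/9 = 1430.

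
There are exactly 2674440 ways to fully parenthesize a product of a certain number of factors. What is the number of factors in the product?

Parenthesizations of m factors are counted by C_{m−1}. Since C_14 = 2674440, the index is 14.
So the index is 14, and the number of factors is 14 + 1 = 15.

15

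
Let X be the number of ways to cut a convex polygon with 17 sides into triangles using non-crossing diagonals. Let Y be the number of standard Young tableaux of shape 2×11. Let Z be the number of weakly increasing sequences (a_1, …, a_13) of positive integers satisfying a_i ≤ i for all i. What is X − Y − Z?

8893159

A convex 17-gon is triangulated into 15 triangles, and the number of such triangulations is the Catalan number C_{17−2} = C_15. So X = C_15 = 9694845.
Standard Young tableaux of shape 2×n are counted by C_n; here n = 11. So Y = C_11 = 58786.
Such sub-staircase sequences of length n are counted by C_n; here n = 13. So Z = C_13 = 742900.
X − Y − Z = 9694845 − 58786 − 742900 = 8893159.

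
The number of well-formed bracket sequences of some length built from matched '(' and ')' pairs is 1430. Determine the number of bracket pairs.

8

Balanced strings of n bracket-pairs are counted by C_n; 1430 = C_8.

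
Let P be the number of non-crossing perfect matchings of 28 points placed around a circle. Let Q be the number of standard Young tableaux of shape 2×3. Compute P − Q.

Non-crossing perfect matchings of 2n points on a circle are counted by C_n; with 28 points, n = 14. So P = C_14 = 2674440.
Standard Young tableaux of shape 2×n are counted by C_n; here n = 3. So Q = C_3 = 5.
P − Q = 2674440 − 5 = 2674435.

2674435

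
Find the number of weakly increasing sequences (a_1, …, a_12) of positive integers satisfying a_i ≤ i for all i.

Such sub-staircase sequences of length n are counted by C_n; here n = 12.
C_12 = C_11 · 2(2·11+1)/(11+2) = 58786 · 46/13 = 208012.

208012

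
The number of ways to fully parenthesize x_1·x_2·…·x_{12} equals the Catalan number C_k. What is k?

11

Ways to associate a product of 12 factors correspond to binary trees on 12 leaves, so the count is C_11.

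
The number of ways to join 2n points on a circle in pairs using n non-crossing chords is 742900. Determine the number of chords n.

13

Non-crossing pairings of 2n points on a circle are counted by C_n. The Catalan number equal to 742900 is C_13.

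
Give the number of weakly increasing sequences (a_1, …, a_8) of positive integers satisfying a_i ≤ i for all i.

Weakly increasing sequences with a_i ≤ i biject with Dyck paths of semilength 8, so there are C_8.
C_8 = 1430.

1430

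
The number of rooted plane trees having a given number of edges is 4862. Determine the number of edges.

9

Rooted ordered trees with n edges are counted by C_n; 4862 = C_9.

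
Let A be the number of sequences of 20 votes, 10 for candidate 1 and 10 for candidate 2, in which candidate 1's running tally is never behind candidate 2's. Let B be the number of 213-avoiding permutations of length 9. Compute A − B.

Reading a vote for the leader as '(' and for the other as ')' turns such a sequence into a balanced string of 10 pairs, so the count is C_10. So A = C_10 = 16796.
Permutations of [n] avoiding any single length-3 pattern are counted by C_n; here n = 9. So B = C_9 = 4862.
A − B = 16796 − 4862 = 11934.

11934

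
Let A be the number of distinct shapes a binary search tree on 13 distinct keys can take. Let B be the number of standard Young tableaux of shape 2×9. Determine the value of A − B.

Rooted binary trees with 13 nodes (each child slot possibly empty) number C_13. So A = C_13 = 742900.
By the hook-length formula (or a Dyck-path bijection), SYT of shape 2×9 number C_9. So B = C_9 = 4862.
A − B = 742900 − 4862 = 738038.

738038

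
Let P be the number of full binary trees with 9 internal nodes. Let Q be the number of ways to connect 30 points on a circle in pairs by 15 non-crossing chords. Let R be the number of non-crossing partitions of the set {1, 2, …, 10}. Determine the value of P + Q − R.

Full binary trees with n internal nodes are counted by C_n; here n = 9. So P = C_9 = 4862.
Pairing 30 circle points by 15 non-crossing chords gives C_15 matchings. So Q = C_15 = 9694845.
The non-crossing partitions of [10] form a lattice of size C_10. So R = C_10 = 16796.
P + Q − R = 4862 + 9694845 − 16796 = 9682911.

9682911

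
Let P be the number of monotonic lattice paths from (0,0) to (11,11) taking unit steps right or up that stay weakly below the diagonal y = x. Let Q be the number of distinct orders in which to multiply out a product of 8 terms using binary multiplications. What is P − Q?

Monotone paths in an n×n grid that stay weakly below the diagonal are counted by C_n; here n = 11. So P = C_11 = 58786.
Parenthesizations of m factors correspond to full binary trees with m leaves, counted by C_{m−1}; m = 8 gives C_7. So Q = C_7 = 429.
P − Q = 58786 − 429 = 58357.

58357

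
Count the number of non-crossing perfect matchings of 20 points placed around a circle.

Pairing 20 circle points by 10 non-crossing chords gives C_10 matchings.
C_10 = C_9 · 2(2·9+1)/(9+2) = 4862 · 38/11 = 16796.

16796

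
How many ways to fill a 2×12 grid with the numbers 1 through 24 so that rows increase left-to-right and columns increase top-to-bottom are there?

By the hook-length formula (or a Dyck-path bijection), SYT of shape 2×12 number C_12.
C_12 = C(24,12)/13 = 2704156/13 = 208012.

208012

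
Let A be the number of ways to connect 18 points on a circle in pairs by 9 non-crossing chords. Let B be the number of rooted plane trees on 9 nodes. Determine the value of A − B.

3432

Non-crossing perfect matchings of 2n points on a circle are counted by C_n; with 18 points, n = 9. So A = C_9 = 4862.
Rooted ordered (plane) trees on m nodes have m−1 edges and are counted by C_{m−1}; m = 9 gives C_8. So B = C_8 = 1430.
A − B = 4862 − 1430 = 3432.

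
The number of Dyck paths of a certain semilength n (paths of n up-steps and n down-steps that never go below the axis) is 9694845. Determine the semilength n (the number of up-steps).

15

Dyck paths of semilength n are counted by C_n, and C_15 = 9694845.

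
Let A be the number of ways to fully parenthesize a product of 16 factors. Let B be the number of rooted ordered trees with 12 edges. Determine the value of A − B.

Ways to associate a product of 16 factors correspond to binary trees on 16 leaves, so the count is C_15. So A = C_15 = 9694845.
Rooted ordered trees with n edges are counted by C_n; here n = 12. So B = C_12 = 208012.
A − B = 9694845 − 208012 = 9486833.

9486833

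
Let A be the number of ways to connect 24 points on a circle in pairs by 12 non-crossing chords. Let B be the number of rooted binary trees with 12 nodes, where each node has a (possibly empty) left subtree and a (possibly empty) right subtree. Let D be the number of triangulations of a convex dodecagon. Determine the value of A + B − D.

Non-crossing perfect matchings of 2n points on a circle are counted by C_n; with 24 points, n = 12. So A = C_12 = 208012.
There are C_n binary search tree shapes on n keys; with n = 12 that is C_12. So B = C_12 = 208012.
Triangulations of a convex m-gon are counted by C_{m−2}; with m = 12 this is C_10. So D = C_10 = 16796.
A + B − D = 208012 + 208012 − 16796 = 399228.

399228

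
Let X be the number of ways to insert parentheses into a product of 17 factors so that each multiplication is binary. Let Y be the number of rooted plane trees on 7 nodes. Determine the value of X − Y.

Bracketing 17 factors into binary products is counted by C_{17−1} = C_16. So X = C_16 = 35357670.
A rooted plane tree on 7 nodes has 6 edges, and such trees are counted by C_6. So Y = C_6 = 132.
X − Y = 35357670 − 132 = 35357538.

35357538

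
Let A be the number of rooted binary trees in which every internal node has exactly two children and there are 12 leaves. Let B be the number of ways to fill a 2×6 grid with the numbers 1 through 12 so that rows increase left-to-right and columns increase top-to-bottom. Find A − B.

58654

A full binary tree with L leaves has L−1 internal nodes and is counted by C_{L−1}; L = 12 gives C_11. So A = C_11 = 58786.
By the hook-length formula (or a Dyck-path bijection), SYT of shape 2×6 number C_6. So B = C_6 = 132.
A − B = 58786 − 132 = 58654.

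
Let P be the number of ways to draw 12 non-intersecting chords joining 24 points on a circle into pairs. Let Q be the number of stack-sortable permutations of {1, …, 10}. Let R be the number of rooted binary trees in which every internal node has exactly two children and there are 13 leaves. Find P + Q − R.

Non-crossing perfect matchings of 2n points on a circle are counted by C_n; with 24 points, n = 12. So P = C_12 = 208012.
Stack-sortable permutations are exactly the 231-avoiding ones, counted by C_n; here n = 10. So Q = C_10 = 16796.
Full binary trees with 13 leaves have 13−1 = 12 internal nodes, so there are C_12 of them. So R = C_12 = 208012.
P + Q − R = 208012 + 16796 − 208012 = 16796.

16796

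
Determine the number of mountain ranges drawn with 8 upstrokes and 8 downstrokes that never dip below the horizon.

1430

Paths of 8 up- and 8 down-steps that never dip below the axis are Dyck paths; their count is C_8.
C_8 = C_7 · 2(2·7+1)/(7+2) = 429 · 30/9 = 1430.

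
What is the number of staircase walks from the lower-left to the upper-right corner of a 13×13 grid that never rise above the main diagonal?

742900

Sub-diagonal monotone paths from (0,0) to (13,13) biject with Dyck paths of semilength 13, giving C_13.
C_13 = 742900.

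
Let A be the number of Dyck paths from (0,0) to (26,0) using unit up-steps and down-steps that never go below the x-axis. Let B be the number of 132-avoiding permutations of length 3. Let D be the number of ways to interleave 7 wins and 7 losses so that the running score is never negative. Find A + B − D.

Dyck paths of semilength n (length 2n) are counted by C_n; here n = 13. So A = C_13 = 742900.
Permutations of [n] avoiding any single length-3 pattern are counted by C_n; here n = 3. So B = C_3 = 5.
Ballot sequences with n votes each where one side never trails are Dyck words, counted by C_n; here n = 7. So D = C_7 = 429.
A + B − D = 742900 + 5 − 429 = 742476.

742476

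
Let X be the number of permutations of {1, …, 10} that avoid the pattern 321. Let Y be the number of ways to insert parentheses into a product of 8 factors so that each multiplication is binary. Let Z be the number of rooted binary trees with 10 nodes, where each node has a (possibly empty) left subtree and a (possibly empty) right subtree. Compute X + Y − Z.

Permutations of [n] avoiding any single length-3 pattern are counted by C_n; here n = 10. So X = C_10 = 16796.
Bracketing 8 factors into binary products is counted by C_{8−1} = C_7. So Y = C_7 = 429.
There are C_n binary search tree shapes on n keys; with n = 10 that is C_10. So Z = C_10 = 16796.
X + Y − Z = 16796 + 429 − 16796 = 429.

429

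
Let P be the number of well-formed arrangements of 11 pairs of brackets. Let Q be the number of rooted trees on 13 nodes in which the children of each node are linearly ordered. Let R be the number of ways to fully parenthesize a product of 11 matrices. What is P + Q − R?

Balanced strings of n pairs of brackets are counted by C_n; here n = 11. So P = C_11 = 58786.
A rooted plane tree on 13 nodes has 12 edges, and such trees are counted by C_12. So Q = C_12 = 208012.
Ways to associate a product of 11 factors correspond to binary trees on 11 leaves, so the count is C_10. So R = C_10 = 16796.
P + Q − R = 58786 + 208012 − 16796 = 250002.

250002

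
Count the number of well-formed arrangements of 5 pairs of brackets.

Balanced strings of n pairs of brackets are counted by C_n; here n = 5.
C_5 = C_4 · 2(2·4+1)/(4+2) = 14 · 18/6 = 42.

42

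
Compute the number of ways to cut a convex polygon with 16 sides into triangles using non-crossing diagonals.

2674440

A convex 16-gon is triangulated into 14 triangles, and the number of such triangulations is the Catalan number C_{16−2} = C_14.
C_14 = C_13 · 2(2·13+1)/(13+2) = 742900 · 54/15 = 2674440.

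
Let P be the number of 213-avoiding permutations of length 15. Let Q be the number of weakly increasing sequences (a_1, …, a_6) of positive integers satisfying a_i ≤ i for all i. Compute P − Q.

9694713

Permutations of [n] avoiding any single length-3 pattern are counted by C_n; here n = 15. So P = C_15 = 9694845.
Such sub-staircase sequences of length n are counted by C_n; here n = 6. So Q = C_6 = 132.
P − Q = 9694845 − 132 = 9694713.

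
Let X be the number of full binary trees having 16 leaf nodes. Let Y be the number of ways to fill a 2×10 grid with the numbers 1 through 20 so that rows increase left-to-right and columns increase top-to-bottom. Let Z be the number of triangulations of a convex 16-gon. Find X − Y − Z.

Full binary trees with 16 leaves have 16−1 = 15 internal nodes, so there are C_15 of them. So X = C_15 = 9694845.
Standard Young tableaux of shape 2×n are counted by C_n; here n = 10. So Y = C_10 = 16796.
A convex 16-gon is triangulated into 14 triangles, and the number of such triangulations is the Catalan number C_{16−2} = C_14. So Z = C_14 = 2674440.
X − Y − Z = 9694845 − 16796 − 2674440 = 7003609.

7003609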